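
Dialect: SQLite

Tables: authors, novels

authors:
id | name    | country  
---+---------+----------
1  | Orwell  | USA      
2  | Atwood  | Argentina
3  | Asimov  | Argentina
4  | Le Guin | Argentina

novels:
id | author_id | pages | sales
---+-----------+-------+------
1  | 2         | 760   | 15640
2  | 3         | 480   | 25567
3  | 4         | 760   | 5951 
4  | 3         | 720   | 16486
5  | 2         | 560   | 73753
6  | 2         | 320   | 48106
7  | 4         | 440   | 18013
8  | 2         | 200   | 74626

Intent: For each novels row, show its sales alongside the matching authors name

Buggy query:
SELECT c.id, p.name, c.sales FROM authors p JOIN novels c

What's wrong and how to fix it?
Bug: Missing join condition: each novels row is matched to all authors rows instead of just its own

Fix: Add ON c.author_id = p.id to the JOIN

Corrected query:
SELECT c.id, p.name, c.sales FROM authors p JOIN novels c ON c.author_id = p.id

Result:
id | name    | sales
---+---------+------
1  | Atwood  | 15640
2  | Asimov  | 25567
3  | Le Guin | 5951 
4  | Asimov  | 16486
5  | Atwood  | 73753
6  | Atwood  | 48106
7  | Le Guin | 18013
8  | Atwood  | 74626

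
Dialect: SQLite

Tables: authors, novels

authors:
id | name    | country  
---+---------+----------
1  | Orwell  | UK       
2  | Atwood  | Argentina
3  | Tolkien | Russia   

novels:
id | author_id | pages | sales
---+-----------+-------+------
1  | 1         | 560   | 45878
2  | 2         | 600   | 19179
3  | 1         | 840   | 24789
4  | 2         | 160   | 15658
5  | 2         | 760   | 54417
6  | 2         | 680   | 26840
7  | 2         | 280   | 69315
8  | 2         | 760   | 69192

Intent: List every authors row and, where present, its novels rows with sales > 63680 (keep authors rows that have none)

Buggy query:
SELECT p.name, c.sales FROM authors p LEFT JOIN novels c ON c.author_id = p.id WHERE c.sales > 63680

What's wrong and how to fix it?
Bug: Filtering c.sales in WHERE discards the NULL rows produced by LEFT JOIN, turning it into an inner join

Fix: Put 'c.sales > 63680' in the JOIN's ON clause instead of WHERE

Corrected query:
SELECT p.name, c.sales FROM authors p LEFT JOIN novels c ON c.author_id = p.id AND c.sales > 63680

Result:
name    | sales
--------+------
Orwell  | NULL 
Atwood  | 69192
Atwood  | 69315
Tolkien | NULL 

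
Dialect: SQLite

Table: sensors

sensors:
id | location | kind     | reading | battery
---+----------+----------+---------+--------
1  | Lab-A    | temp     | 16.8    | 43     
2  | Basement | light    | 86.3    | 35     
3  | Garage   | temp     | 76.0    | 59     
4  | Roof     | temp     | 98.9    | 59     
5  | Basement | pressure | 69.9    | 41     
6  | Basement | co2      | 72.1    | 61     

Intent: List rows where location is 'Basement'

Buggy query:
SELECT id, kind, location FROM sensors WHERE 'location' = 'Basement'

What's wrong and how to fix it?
Bug: 'location' in single quotes is a string literal, not the column; the comparison is literal-vs-literal and never true

Fix: Reference the column as location without single quotes

Corrected query:
SELECT id, kind, location FROM sensors WHERE location = 'Basement'

Result:
id | kind     | location
---+----------+---------
2  | light    | Basement
5  | pressure | Basement
6  | co2      | Basement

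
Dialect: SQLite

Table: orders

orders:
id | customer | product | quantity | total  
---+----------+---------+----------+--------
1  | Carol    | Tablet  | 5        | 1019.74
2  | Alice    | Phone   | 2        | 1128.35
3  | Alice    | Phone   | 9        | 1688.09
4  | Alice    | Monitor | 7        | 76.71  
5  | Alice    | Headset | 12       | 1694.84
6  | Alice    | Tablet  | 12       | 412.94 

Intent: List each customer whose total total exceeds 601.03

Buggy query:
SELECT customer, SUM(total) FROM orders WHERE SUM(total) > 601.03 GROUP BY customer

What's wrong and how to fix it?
Bug: SUM(total) is an aggregate, but WHERE filters rows before aggregation

Fix: Use HAVING (which filters groups after aggregation) instead of WHERE

Corrected query:
SELECT customer, SUM(total) FROM orders GROUP BY customer HAVING SUM(total) > 601.03

Result:
customer | SUM(total)
---------+-----------
Alice    | 5000.93   
Carol    | 1019.74   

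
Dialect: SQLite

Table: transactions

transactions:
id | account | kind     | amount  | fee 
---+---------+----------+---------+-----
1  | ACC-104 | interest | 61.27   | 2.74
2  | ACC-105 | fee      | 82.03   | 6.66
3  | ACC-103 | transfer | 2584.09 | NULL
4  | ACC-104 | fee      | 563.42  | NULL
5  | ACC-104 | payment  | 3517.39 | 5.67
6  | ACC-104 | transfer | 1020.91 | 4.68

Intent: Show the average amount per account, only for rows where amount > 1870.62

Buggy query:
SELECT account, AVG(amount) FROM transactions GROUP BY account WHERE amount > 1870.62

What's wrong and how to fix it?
Bug: Row-level WHERE must come before GROUP BY in the clause order

Fix: Move the WHERE clause before GROUP BY

Corrected query:
SELECT account, AVG(amount) FROM transactions WHERE amount > 1870.62 GROUP BY account

Result:
account | AVG(amount)
--------+------------
ACC-103 | 2584.09    
ACC-104 | 3517.39    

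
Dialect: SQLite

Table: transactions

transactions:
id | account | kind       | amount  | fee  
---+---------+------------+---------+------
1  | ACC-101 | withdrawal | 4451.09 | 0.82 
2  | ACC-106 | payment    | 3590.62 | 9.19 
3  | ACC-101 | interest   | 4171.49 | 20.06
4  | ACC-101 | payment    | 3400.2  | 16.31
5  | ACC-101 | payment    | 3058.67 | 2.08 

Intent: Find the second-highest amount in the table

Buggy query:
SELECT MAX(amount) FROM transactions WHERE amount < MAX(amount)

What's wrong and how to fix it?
Bug: MAX(amount) on the right of the comparison is an aggregate-in-WHERE error

Fix: Compute the overall MAX in a subquery, then take MAX of rows below it

Corrected query:
SELECT MAX(amount) FROM transactions WHERE amount < (SELECT MAX(amount) FROM transactions)

Result:
MAX(amount)
-----------
4171.49    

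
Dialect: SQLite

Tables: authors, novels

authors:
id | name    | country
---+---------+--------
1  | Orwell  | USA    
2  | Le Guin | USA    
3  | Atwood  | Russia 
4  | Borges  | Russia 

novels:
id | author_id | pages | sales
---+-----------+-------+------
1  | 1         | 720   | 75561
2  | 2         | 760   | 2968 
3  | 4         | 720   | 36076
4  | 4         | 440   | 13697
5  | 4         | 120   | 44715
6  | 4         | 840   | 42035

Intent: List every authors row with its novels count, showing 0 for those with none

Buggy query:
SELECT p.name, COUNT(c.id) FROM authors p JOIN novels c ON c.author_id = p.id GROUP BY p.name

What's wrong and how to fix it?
Bug: An inner join excludes parents with zero children

Fix: Switch to LEFT JOIN to retain unmatched parent rows

Corrected query:
SELECT p.name, COUNT(c.id) FROM authors p LEFT JOIN novels c ON c.author_id = p.id GROUP BY p.name

Result:
name    | COUNT(c.id)
--------+------------
Atwood  | 0          
Borges  | 4          
Le Guin | 1          
Orwell  | 1          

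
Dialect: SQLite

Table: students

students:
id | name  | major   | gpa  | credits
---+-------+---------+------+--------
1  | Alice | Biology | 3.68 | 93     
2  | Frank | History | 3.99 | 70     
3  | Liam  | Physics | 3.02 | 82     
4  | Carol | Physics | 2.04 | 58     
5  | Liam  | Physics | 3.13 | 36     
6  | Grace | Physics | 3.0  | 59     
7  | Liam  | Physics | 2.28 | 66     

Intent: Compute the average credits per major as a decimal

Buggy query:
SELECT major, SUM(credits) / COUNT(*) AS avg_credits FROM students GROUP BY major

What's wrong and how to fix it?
Bug: Both operands are integers, so '/' performs integer division and truncates

Fix: Cast one side to REAL so the division keeps the fractional part

Corrected query:
SELECT major, SUM(credits) * 1.0 / COUNT(*) AS avg_credits FROM students GROUP BY major

Result:
major   | avg_credits
--------+------------
Biology | 93         
History | 70         
Physics | 60.2       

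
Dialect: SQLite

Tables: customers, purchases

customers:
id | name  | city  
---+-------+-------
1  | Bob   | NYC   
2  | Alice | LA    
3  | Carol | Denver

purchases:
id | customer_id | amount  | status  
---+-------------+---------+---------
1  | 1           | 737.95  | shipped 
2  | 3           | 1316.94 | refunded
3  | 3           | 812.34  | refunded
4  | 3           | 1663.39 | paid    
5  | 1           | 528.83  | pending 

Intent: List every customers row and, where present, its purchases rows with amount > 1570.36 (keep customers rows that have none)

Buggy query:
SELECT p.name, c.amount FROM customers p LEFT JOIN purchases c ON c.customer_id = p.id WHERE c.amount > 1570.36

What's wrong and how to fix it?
Bug: Filtering c.amount in WHERE discards the NULL rows produced by LEFT JOIN, turning it into an inner join

Fix: Put 'c.amount > 1570.36' in the JOIN's ON clause instead of WHERE

Corrected query:
SELECT p.name, c.amount FROM customers p LEFT JOIN purchases c ON c.customer_id = p.id AND c.amount > 1570.36

Result:
name  | amount 
------+--------
Bob   | NULL   
Alice | NULL   
Carol | 1663.39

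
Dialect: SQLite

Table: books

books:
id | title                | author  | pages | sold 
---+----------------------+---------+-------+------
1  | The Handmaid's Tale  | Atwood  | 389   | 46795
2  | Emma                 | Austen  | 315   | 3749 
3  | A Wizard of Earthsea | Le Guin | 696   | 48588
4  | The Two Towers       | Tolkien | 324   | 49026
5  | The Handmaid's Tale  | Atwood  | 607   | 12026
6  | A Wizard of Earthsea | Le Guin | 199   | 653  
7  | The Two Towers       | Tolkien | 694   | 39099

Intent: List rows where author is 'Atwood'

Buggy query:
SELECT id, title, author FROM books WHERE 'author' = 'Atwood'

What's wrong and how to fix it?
Bug: Single quotes denote string literals in SQL; the column name is being compared as a constant string

Fix: Reference the column as author without single quotes

Corrected query:
SELECT id, title, author FROM books WHERE author = 'Atwood'

Result:
id | title               | author
---+---------------------+-------
1  | The Handmaid's Tale | Atwood
5  | The Handmaid's Tale | Atwood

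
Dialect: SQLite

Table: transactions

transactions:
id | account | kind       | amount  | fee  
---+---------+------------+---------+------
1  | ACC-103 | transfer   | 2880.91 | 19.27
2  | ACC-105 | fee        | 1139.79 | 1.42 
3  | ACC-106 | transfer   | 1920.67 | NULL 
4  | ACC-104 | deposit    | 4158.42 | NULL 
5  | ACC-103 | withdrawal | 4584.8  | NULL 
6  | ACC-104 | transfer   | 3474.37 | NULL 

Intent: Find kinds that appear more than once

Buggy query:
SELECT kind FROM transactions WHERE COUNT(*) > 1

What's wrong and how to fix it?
Bug: WHERE can't reference COUNT(*); aggregates are computed after WHERE

Fix: Group first, then use HAVING for the count condition

Corrected query:
SELECT kind FROM transactions GROUP BY kind HAVING COUNT(*) > 1

Result:
kind    
--------
transfer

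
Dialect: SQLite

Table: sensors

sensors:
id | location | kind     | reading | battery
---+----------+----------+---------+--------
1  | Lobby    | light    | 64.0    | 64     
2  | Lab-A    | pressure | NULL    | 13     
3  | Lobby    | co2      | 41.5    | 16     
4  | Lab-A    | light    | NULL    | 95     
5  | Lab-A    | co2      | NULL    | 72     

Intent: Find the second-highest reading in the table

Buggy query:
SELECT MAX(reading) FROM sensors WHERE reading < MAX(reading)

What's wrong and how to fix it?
Bug: MAX(reading) on the right of the comparison is an aggregate-in-WHERE error

Fix: Put the inner MAX in a scalar subquery

Corrected query:
SELECT MAX(reading) FROM sensors WHERE reading < (SELECT MAX(reading) FROM sensors)

Result:
MAX(reading)
------------
41.5        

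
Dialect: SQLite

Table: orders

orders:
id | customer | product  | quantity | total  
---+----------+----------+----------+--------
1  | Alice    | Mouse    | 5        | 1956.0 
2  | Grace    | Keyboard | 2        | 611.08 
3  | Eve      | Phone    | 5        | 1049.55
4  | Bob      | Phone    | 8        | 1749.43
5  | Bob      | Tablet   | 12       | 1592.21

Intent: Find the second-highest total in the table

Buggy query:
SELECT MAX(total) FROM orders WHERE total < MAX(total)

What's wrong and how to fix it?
Bug: The inner MAX is an aggregate inside WHERE, which is not allowed

Fix: Compute the overall MAX in a subquery, then take MAX of rows below it

Corrected query:
SELECT MAX(total) FROM orders WHERE total < (SELECT MAX(total) FROM orders)

Result:
MAX(total)
----------
1749.43   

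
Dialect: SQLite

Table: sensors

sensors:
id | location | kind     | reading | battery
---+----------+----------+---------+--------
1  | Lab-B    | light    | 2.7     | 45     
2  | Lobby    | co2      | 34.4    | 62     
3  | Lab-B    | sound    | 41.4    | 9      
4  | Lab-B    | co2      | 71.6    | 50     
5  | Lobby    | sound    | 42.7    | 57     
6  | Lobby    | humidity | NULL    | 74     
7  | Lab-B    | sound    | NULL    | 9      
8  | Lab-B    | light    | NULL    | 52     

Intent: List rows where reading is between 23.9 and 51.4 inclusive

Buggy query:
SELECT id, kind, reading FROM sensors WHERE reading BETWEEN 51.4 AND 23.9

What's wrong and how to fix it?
Bug: BETWEEN expects the lower bound first; with 51.4 AND 23.9 the range is empty

Fix: Swap the bounds so the smaller value comes first

Corrected query:
SELECT id, kind, reading FROM sensors WHERE reading BETWEEN 23.9 AND 51.4

Result:
id | kind  | reading
---+-------+--------
2  | co2   | 34.4   
3  | sound | 41.4   
5  | sound | 42.7   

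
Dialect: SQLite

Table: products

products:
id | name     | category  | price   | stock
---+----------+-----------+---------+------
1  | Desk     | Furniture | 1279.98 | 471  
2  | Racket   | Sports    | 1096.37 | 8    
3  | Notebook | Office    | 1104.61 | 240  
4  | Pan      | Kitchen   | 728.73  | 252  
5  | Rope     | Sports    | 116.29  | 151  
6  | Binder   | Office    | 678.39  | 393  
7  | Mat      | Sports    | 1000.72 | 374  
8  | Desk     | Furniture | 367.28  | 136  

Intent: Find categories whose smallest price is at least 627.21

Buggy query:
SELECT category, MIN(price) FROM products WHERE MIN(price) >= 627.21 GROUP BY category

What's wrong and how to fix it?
Bug: Aggregates like MIN are computed per group after WHERE runs

Fix: Replace WHERE with HAVING after the GROUP BY

Corrected query:
SELECT category, MIN(price) FROM products GROUP BY category HAVING MIN(price) >= 627.21

Result:
category | MIN(price)
---------+-----------
Kitchen  | 728.73    
Office   | 678.39    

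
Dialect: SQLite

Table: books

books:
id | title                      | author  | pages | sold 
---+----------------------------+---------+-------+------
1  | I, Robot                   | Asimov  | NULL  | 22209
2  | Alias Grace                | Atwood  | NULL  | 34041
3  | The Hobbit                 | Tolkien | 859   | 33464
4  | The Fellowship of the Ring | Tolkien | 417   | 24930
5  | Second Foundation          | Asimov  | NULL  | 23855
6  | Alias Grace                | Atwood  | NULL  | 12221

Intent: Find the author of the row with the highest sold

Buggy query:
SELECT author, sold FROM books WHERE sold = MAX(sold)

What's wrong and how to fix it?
Bug: MAX(sold) is an aggregate and cannot be used directly in WHERE

Fix: Use a subquery: WHERE sold = (SELECT MAX(sold) FROM books)

Corrected query:
SELECT author, sold FROM books WHERE sold = (SELECT MAX(sold) FROM books)

Result:
author | sold 
-------+------
Atwood | 34041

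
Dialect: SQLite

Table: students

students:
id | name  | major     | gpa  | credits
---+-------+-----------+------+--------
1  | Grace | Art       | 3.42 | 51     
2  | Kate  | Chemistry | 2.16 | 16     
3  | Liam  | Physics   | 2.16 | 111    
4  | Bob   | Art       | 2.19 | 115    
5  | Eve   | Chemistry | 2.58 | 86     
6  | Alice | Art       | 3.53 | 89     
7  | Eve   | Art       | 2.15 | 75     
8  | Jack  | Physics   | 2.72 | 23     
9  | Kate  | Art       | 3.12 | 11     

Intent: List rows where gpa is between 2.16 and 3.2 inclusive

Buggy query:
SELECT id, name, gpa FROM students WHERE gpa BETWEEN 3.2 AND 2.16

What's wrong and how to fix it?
Bug: BETWEEN expects the lower bound first; with 3.2 AND 2.16 the range is empty

Fix: Swap the bounds so the smaller value comes first

Corrected query:
SELECT id, name, gpa FROM students WHERE gpa BETWEEN 2.16 AND 3.2

Result:
id | name | gpa 
---+------+-----
2  | Kate | 2.16
3  | Liam | 2.16
4  | Bob  | 2.19
5  | Eve  | 2.58
8  | Jack | 2.72
9  | Kate | 3.12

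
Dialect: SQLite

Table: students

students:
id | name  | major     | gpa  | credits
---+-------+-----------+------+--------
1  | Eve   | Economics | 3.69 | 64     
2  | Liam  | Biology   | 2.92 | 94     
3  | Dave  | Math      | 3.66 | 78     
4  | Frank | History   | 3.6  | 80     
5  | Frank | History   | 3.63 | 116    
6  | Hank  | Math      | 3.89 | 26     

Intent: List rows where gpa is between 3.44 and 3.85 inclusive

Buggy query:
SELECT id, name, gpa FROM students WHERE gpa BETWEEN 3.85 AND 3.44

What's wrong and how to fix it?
Bug: BETWEEN expects the lower bound first; with 3.85 AND 3.44 the range is empty

Fix: Write BETWEEN 3.44 AND 3.85

Corrected query:
SELECT id, name, gpa FROM students WHERE gpa BETWEEN 3.44 AND 3.85

Result:
id | name  | gpa 
---+-------+-----
1  | Eve   | 3.69
3  | Dave  | 3.66
4  | Frank | 3.6 
5  | Frank | 3.63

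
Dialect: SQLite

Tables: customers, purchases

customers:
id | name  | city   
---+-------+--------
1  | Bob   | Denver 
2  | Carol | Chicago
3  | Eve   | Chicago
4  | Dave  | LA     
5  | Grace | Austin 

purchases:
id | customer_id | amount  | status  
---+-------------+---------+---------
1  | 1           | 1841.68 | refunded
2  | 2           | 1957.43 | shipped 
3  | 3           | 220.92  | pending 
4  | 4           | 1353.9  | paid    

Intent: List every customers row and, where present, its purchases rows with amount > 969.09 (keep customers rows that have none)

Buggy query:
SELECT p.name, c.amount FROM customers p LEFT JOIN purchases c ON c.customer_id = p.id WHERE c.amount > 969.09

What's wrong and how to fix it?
Bug: Filtering c.amount in WHERE discards the NULL rows produced by LEFT JOIN, turning it into an inner join

Fix: Move the right-table condition into the ON clause so unmatched parents are kept

Corrected query:
SELECT p.name, c.amount FROM customers p LEFT JOIN purchases c ON c.customer_id = p.id AND c.amount > 969.09

Result:
name  | amount 
------+--------
Bob   | 1841.68
Carol | 1957.43
Eve   | NULL   
Dave  | 1353.9 
Grace | NULL   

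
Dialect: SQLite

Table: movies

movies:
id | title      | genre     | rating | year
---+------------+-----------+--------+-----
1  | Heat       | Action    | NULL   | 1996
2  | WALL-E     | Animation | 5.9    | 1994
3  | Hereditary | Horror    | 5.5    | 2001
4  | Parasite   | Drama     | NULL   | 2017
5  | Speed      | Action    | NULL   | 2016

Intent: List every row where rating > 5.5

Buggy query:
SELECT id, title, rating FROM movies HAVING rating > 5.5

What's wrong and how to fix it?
Bug: HAVING filters the output of aggregation, but this query has no GROUP BY and no aggregate functions, so SQLite rejects it (HAVING clause on a non-aggregate query); the condition here is per row

Fix: Replace HAVING with WHERE since the condition applies to individual rows

Corrected query:
SELECT id, title, rating FROM movies WHERE rating > 5.5

Result:
id | title  | rating
---+--------+-------
2  | WALL-E | 5.9   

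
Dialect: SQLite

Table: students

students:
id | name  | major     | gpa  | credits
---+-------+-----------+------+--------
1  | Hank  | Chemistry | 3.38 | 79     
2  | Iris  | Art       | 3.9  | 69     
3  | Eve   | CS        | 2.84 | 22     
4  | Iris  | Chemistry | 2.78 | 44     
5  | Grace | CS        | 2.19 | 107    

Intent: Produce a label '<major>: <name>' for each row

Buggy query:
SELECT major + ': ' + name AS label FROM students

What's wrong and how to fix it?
Bug: SQLite uses || for string concatenation; + coerces text to numbers (yielding 0)

Fix: Replace + with || to concatenate text

Corrected query:
SELECT major || ': ' || name AS label FROM students

Result:
label          
---------------
Chemistry: Hank
Art: Iris      
CS: Eve        
Chemistry: Iris
CS: Grace      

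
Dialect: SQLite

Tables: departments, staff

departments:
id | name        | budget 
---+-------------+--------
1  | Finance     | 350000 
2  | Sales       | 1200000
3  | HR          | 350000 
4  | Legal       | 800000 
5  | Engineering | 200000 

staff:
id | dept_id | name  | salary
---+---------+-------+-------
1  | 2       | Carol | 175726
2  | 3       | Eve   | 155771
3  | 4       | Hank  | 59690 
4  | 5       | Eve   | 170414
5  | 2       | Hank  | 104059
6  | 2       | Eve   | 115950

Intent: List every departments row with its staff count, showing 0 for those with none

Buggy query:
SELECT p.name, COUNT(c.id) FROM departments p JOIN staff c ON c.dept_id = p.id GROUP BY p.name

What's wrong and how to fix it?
Bug: INNER JOIN drops departments rows that have no matching staff rows

Fix: Use LEFT JOIN so parents without children still appear (COUNT(c.id) gives 0)

Corrected query:
SELECT p.name, COUNT(c.id) FROM departments p LEFT JOIN staff c ON c.dept_id = p.id GROUP BY p.name

Result:
name        | COUNT(c.id)
------------+------------
Engineering | 1          
Finance     | 0          
HR          | 1          
Legal       | 1          
Sales       | 3          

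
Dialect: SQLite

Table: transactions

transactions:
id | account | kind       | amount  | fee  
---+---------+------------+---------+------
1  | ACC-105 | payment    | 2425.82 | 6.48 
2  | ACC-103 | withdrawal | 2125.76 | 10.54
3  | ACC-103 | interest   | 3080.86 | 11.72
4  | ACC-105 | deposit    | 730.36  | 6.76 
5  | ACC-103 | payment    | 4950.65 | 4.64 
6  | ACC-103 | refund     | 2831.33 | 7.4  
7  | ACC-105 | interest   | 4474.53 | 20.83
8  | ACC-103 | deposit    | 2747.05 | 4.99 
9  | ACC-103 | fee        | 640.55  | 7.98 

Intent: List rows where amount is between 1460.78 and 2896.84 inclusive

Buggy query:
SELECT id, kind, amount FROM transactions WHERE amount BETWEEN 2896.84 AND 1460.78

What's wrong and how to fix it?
Bug: BETWEEN expects the lower bound first; with 2896.84 AND 1460.78 the range is empty

Fix: Swap the bounds so the smaller value comes first

Corrected query:
SELECT id, kind, amount FROM transactions WHERE amount BETWEEN 1460.78 AND 2896.84

Result:
id | kind       | amount 
---+------------+--------
1  | payment    | 2425.82
2  | withdrawal | 2125.76
6  | refund     | 2831.33
8  | deposit    | 2747.05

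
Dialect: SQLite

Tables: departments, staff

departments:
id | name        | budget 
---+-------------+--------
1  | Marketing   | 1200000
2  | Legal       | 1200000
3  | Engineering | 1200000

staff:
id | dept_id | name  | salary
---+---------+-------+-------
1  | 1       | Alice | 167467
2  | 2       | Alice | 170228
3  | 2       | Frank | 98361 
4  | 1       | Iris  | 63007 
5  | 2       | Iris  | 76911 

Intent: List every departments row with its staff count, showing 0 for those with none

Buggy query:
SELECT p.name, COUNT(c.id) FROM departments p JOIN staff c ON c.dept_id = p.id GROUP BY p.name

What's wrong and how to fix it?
Bug: An inner join excludes parents with zero children

Fix: Switch to LEFT JOIN to retain unmatched parent rows

Corrected query:
SELECT p.name, COUNT(c.id) FROM departments p LEFT JOIN staff c ON c.dept_id = p.id GROUP BY p.name

Result:
name        | COUNT(c.id)
------------+------------
Engineering | 0          
Legal       | 3          
Marketing   | 2          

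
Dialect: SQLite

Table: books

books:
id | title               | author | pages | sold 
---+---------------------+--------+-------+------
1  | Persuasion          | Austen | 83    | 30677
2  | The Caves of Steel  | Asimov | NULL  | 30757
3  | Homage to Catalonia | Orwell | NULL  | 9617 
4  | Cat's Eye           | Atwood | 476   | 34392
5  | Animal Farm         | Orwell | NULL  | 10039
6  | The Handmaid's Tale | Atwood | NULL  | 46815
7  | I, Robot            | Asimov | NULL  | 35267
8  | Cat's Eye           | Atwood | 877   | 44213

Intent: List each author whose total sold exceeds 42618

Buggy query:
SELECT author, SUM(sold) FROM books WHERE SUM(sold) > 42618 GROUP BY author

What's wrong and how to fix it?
Bug: SUM(sold) is an aggregate, but WHERE filters rows before aggregation

Fix: Use HAVING (which filters groups after aggregation) instead of WHERE

Corrected query:
SELECT author, SUM(sold) FROM books GROUP BY author HAVING SUM(sold) > 42618

Result:
author | SUM(sold)
-------+----------
Asimov | 66024    
Atwood | 125420   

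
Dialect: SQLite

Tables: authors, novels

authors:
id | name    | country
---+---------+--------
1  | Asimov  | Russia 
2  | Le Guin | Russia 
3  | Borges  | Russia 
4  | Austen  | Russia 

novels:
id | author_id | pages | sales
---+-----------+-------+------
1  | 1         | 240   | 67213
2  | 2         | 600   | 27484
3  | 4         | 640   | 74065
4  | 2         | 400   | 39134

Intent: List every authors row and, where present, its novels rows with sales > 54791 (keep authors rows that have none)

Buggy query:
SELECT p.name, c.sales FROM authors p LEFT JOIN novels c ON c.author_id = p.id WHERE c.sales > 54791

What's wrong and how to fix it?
Bug: Filtering c.sales in WHERE discards the NULL rows produced by LEFT JOIN, turning it into an inner join

Fix: Move the right-table condition into the ON clause so unmatched parents are kept

Corrected query:
SELECT p.name, c.sales FROM authors p LEFT JOIN novels c ON c.author_id = p.id AND c.sales > 54791

Result:
name    | sales
--------+------
Asimov  | 67213
Le Guin | NULL 
Borges  | NULL 
Austen  | 74065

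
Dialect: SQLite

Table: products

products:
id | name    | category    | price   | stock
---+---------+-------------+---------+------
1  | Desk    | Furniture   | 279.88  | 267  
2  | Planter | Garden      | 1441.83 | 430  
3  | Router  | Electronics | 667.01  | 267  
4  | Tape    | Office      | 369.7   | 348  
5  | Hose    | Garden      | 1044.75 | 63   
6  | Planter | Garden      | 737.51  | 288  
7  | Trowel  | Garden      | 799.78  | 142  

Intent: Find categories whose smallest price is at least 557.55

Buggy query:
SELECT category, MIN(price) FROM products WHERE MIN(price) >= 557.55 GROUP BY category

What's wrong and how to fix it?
Bug: Aggregates like MIN are computed per group after WHERE runs

Fix: Use HAVING for the per-group MIN condition

Corrected query:
SELECT category, MIN(price) FROM products GROUP BY category HAVING MIN(price) >= 557.55

Result:
category    | MIN(price)
------------+-----------
Electronics | 667.01    
Garden      | 737.51    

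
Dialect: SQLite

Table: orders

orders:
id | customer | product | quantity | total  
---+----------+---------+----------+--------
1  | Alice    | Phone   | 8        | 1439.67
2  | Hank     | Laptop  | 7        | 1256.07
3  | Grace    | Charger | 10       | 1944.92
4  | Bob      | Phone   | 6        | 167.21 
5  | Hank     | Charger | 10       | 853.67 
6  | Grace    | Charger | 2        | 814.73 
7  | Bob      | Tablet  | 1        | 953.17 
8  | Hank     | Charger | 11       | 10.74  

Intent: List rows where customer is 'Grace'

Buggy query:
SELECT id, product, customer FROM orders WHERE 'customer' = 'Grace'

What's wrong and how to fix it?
Bug: Single quotes denote string literals in SQL; the column name is being compared as a constant string

Fix: Remove the quotes around the column name (or use double quotes for an identifier)

Corrected query:
SELECT id, product, customer FROM orders WHERE customer = 'Grace'

Result:
id | product | customer
---+---------+---------
3  | Charger | Grace   
6  | Charger | Grace   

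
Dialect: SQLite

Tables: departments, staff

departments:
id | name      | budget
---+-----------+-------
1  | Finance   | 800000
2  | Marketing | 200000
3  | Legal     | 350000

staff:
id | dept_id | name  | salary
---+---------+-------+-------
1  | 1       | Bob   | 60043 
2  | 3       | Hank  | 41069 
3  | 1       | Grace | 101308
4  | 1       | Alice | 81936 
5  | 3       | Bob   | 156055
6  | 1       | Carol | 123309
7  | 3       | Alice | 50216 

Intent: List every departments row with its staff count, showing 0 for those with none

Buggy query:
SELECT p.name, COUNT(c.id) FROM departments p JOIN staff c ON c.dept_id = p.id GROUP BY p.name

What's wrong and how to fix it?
Bug: An inner join excludes parents with zero children

Fix: Use LEFT JOIN so parents without children still appear (COUNT(c.id) gives 0)

Corrected query:
SELECT p.name, COUNT(c.id) FROM departments p LEFT JOIN staff c ON c.dept_id = p.id GROUP BY p.name

Result:
name      | COUNT(c.id)
----------+------------
Finance   | 4          
Legal     | 3          
Marketing | 0          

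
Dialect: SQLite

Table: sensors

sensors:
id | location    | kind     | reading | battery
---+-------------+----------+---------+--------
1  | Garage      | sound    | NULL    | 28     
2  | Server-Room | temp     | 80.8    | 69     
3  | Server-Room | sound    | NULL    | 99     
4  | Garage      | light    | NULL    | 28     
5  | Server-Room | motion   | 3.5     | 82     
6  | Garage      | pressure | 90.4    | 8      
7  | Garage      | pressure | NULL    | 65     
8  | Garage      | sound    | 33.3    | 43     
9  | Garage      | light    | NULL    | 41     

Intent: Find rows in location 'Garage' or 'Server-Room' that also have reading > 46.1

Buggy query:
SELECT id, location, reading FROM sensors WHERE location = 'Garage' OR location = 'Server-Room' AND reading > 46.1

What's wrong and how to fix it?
Bug: AND binds tighter than OR, so this parses as location = 'Garage' OR (location = 'Server-Room' AND reading > 46.1)

Fix: Add parentheses around the OR so the AND applies to both alternatives

Corrected query:
SELECT id, location, reading FROM sensors WHERE (location = 'Garage' OR location = 'Server-Room') AND reading > 46.1

Result:
id | location    | reading
---+-------------+--------
2  | Server-Room | 80.8   
6  | Garage      | 90.4   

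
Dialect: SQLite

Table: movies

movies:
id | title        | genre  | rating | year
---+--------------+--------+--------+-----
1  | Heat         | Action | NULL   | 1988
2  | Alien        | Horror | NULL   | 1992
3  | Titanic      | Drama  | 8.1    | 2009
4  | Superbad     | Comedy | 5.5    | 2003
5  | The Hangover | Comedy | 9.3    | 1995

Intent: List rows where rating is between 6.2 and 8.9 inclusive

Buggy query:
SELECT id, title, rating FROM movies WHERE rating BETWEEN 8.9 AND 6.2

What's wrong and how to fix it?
Bug: The bounds are reversed; BETWEEN a AND b requires a <= b to match anything

Fix: Swap the bounds so the smaller value comes first

Corrected query:
SELECT id, title, rating FROM movies WHERE rating BETWEEN 6.2 AND 8.9

Result:
id | title   | rating
---+---------+-------
3  | Titanic | 8.1   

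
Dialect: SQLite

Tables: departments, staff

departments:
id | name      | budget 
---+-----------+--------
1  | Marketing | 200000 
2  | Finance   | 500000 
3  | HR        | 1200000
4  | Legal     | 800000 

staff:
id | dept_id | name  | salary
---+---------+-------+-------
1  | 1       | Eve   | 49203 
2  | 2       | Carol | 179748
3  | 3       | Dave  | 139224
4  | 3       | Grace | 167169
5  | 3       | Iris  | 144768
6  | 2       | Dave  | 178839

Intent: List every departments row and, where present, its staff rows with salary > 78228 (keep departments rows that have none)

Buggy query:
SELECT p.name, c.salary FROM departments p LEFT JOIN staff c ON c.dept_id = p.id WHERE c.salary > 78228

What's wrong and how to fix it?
Bug: Filtering c.salary in WHERE discards the NULL rows produced by LEFT JOIN, turning it into an inner join

Fix: Move the right-table condition into the ON clause so unmatched parents are kept

Corrected query:
SELECT p.name, c.salary FROM departments p LEFT JOIN staff c ON c.dept_id = p.id AND c.salary > 78228

Result:
name      | salary
----------+-------
Marketing | NULL  
Finance   | 178839
Finance   | 179748
HR        | 139224
HR        | 144768
HR        | 167169
Legal     | NULL  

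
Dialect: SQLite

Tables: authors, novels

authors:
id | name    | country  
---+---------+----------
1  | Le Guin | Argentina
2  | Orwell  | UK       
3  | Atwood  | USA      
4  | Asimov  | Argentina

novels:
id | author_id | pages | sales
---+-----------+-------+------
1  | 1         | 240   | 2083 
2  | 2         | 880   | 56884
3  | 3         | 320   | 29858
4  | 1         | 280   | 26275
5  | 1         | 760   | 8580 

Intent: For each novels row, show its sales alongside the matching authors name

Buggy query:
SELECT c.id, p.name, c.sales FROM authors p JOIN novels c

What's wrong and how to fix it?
Bug: JOIN with no ON clause produces a cartesian product; every novels row pairs with every authors row

Fix: Specify the join condition linking the foreign key to the parent id

Corrected query:
SELECT c.id, p.name, c.sales FROM authors p JOIN novels c ON c.author_id = p.id

Result:
id | name    | sales
---+---------+------
1  | Le Guin | 2083 
2  | Orwell  | 56884
3  | Atwood  | 29858
4  | Le Guin | 26275
5  | Le Guin | 8580 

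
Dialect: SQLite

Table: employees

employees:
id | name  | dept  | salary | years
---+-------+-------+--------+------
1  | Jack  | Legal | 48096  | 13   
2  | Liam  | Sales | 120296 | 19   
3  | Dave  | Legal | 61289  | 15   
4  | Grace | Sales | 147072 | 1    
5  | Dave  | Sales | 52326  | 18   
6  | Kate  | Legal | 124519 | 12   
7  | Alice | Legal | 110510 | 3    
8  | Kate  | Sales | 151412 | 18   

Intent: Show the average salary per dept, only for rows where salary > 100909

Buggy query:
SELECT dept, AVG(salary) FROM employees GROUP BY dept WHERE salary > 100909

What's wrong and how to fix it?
Bug: Row-level WHERE must come before GROUP BY in the clause order

Fix: Move the WHERE clause before GROUP BY

Corrected query:
SELECT dept, AVG(salary) FROM employees WHERE salary > 100909 GROUP BY dept

Result:
dept  | AVG(salary)  
------+--------------
Legal | 117514.5     
Sales | 139593.333333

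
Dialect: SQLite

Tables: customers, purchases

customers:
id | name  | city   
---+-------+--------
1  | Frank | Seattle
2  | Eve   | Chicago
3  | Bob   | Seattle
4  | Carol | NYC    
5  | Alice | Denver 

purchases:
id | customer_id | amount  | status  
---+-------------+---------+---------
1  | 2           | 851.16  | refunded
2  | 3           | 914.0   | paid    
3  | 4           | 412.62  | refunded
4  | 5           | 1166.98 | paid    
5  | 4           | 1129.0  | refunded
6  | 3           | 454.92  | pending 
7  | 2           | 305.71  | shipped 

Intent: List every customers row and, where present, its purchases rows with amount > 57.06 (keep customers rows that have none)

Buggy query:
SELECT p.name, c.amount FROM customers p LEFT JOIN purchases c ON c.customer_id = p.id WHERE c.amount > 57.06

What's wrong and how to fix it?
Bug: A WHERE condition on the right-hand table after LEFT JOIN drops unmatched parents

Fix: Move the right-table condition into the ON clause so unmatched parents are kept

Corrected query:
SELECT p.name, c.amount FROM customers p LEFT JOIN purchases c ON c.customer_id = p.id AND c.amount > 57.06

Result:
name  | amount 
------+--------
Frank | NULL   
Eve   | 305.71 
Eve   | 851.16 
Bob   | 454.92 
Bob   | 914    
Carol | 412.62 
Carol | 1129   
Alice | 1166.98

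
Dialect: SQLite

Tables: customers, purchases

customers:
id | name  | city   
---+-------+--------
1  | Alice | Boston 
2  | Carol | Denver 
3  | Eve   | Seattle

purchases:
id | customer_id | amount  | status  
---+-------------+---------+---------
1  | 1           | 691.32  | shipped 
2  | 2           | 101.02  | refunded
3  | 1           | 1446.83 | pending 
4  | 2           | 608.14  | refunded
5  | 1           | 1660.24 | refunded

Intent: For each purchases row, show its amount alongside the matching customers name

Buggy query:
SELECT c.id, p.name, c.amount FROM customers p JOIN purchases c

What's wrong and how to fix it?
Bug: JOIN with no ON clause produces a cartesian product; every purchases row pairs with every customers row

Fix: Specify the join condition linking the foreign key to the parent id

Corrected query:
SELECT c.id, p.name, c.amount FROM customers p JOIN purchases c ON c.customer_id = p.id

Result:
id | name  | amount 
---+-------+--------
1  | Alice | 691.32 
2  | Carol | 101.02 
3  | Alice | 1446.83
4  | Carol | 608.14 
5  | Alice | 1660.24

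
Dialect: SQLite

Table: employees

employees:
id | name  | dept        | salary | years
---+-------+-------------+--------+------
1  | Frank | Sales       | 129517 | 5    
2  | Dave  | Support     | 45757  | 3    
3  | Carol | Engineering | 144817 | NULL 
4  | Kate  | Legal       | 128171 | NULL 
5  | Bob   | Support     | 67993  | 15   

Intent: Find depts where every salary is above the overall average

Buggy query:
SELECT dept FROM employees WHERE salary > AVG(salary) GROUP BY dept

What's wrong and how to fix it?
Bug: AVG() is an aggregate; it can't sit directly in WHERE

Fix: Compute the overall average in a scalar subquery and compare each group's MIN against it in HAVING

Corrected query:
SELECT dept FROM employees GROUP BY dept HAVING MIN(salary) > (SELECT AVG(salary) FROM employees)

Result:
dept       
-----------
Engineering
Legal      
Sales      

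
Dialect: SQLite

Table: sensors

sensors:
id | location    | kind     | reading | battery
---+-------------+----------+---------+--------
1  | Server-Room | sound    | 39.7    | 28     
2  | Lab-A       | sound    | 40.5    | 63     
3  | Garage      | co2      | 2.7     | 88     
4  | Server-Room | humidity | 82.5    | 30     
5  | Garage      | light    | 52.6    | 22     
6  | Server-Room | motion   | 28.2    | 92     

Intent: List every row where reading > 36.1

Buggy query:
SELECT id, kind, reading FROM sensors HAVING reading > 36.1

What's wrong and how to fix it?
Bug: This is a non-aggregate query (no GROUP BY, no aggregates), so in SQLite the HAVING clause is invalid here; a row-level condition belongs in WHERE

Fix: Use WHERE for row-level filtering

Corrected query:
SELECT id, kind, reading FROM sensors WHERE reading > 36.1

Result:
id | kind     | reading
---+----------+--------
1  | sound    | 39.7   
2  | sound    | 40.5   
4  | humidity | 82.5   
5  | light    | 52.6   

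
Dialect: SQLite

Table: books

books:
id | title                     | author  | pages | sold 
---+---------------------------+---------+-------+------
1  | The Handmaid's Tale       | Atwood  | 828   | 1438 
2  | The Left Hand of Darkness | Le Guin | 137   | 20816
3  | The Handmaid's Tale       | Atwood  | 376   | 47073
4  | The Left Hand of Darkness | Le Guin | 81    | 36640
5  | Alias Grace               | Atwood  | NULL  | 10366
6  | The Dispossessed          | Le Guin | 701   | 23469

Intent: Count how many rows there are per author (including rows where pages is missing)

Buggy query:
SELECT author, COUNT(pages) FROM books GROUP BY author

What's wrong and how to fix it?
Bug: COUNT(column) counts non-NULL values only; rows with NULL pages aren't counted

Fix: Use COUNT(*) to count all rows regardless of NULL

Corrected query:
SELECT author, COUNT(*) FROM books GROUP BY author

Result:
author  | COUNT(*)
--------+---------
Atwood  | 3       
Le Guin | 3       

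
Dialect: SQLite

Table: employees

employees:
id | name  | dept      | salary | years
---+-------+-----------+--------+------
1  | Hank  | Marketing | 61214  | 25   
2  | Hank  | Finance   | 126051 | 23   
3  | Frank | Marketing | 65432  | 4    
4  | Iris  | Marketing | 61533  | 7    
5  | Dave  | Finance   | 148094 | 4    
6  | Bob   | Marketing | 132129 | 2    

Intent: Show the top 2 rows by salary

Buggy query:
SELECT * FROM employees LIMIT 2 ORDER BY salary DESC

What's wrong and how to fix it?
Bug: ORDER BY cannot follow LIMIT; LIMIT is the final clause

Fix: Sort with ORDER BY, then apply LIMIT

Corrected query:
SELECT * FROM employees ORDER BY salary DESC LIMIT 2

Result:
id | name | dept      | salary | years
---+------+-----------+--------+------
5  | Dave | Finance   | 148094 | 4    
6  | Bob  | Marketing | 132129 | 2    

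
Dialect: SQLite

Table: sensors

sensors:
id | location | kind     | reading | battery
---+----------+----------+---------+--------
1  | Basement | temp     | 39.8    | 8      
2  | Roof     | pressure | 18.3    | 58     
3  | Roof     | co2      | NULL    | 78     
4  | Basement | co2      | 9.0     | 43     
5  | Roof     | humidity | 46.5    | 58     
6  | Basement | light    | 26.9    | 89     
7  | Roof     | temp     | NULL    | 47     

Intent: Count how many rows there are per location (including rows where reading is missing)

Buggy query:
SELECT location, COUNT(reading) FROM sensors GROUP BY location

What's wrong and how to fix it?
Bug: COUNT(column) counts non-NULL values only; rows with NULL reading aren't counted

Fix: Use COUNT(*) to count all rows regardless of NULL

Corrected query:
SELECT location, COUNT(*) FROM sensors GROUP BY location

Result:
location | COUNT(*)
---------+---------
Basement | 3       
Roof     | 4       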